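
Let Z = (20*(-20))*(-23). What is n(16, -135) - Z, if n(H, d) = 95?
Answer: -9105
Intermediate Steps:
Z = 9200 (Z = -400*(-23) = 9200)
n(16, -135) - Z = 95 - 1*9200 = 95 - 9200 = -9105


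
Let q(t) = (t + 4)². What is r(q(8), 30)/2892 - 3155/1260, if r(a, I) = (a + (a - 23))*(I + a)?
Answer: 816239/60732 ≈ 13.440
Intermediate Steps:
q(t) = (4 + t)²
r(a, I) = (-23 + 2*a)*(I + a) (r(a, I) = (a + (-23 + a))*(I + a) = (-23 + 2*a)*(I + a))
r(q(8), 30)/2892 - 3155/1260 = (-23*30 - 23*(4 + 8)² + 2*((4 + 8)²)² + 2*30*(4 + 8)²)/2892 - 3155/1260 = (-690 - 23*12² + 2*(12²)² + 2*30*12²)*(1/2892) - 3155*1/1260 = (-690 - 23*144 + 2*144² + 2*30*144)*(1/2892) - 631/252 = (-690 - 3312 + 2*20736 + 8640)*(1/2892) - 631/252 = (-690 - 3312 + 41472 + 8640)*(1/2892) - 631/252 = 46110*(1/2892) - 631/252 = 7685/482 - 631/252 = 816239/60732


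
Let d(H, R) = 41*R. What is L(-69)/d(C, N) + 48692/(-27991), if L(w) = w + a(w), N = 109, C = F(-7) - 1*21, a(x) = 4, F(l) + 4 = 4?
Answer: -219423963/125091779 ≈ -1.7541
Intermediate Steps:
F(l) = 0 (F(l) = -4 + 4 = 0)
C = -21 (C = 0 - 1*21 = 0 - 21 = -21)
L(w) = 4 + w (L(w) = w + 4 = 4 + w)
L(-69)/d(C, N) + 48692/(-27991) = (4 - 69)/((41*109)) + 48692/(-27991) = -65/4469 + 48692*(-1/27991) = -65*1/4469 - 48692/27991 = -65/4469 - 48692/27991 = -219423963/125091779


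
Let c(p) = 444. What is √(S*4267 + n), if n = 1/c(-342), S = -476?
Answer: I*√100100338017/222 ≈ 1425.2*I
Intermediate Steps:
n = 1/444 ≈ 0.0022523
√(S*4267 + n) = √(-476*4267 + 1/444) = √(-2031092 + 1/444) = √(-901804847/444) = I*√100100338017/222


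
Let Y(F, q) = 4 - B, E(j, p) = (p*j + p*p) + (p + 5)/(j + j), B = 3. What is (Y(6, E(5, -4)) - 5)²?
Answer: 16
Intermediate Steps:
E(j, p) = p² + j*p + (5 + p)/(2*j) (E(j, p) = (j*p + p²) + (5 + p)/((2*j)) = (p² + j*p) + (5 + p)*(1/(2*j)) = (p² + j*p) + (5 + p)/(2*j) = p² + j*p + (5 + p)/(2*j))
Y(F, q) = 1 (Y(F, q) = 4 - 1*3 = 4 - 3 = 1)
(Y(6, E(5, -4)) - 5)² = (1 - 5)² = (-4)² = 16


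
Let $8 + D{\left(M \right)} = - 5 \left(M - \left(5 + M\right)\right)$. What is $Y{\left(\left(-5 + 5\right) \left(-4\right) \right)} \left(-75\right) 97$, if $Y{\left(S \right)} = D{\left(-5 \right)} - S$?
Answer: $-123675$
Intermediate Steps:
$D{\left(M \right)} = 17$ ($D{\left(M \right)} = -8 - 5 \left(M - \left(5 + M\right)\right) = -8 - -25 = -8 + 25 = 17$)
$Y{\left(S \right)} = 17 - S$
$Y{\left(\left(-5 + 5\right) \left(-4\right) \right)} \left(-75\right) 97 = \left(17 - \left(-5 + 5\right) \left(-4\right)\right) \left(-75\right) 97 = \left(17 - 0 \left(-4\right)\right) \left(-75\right) 97 = \left(17 - 0\right) \left(-75\right) 97 = \left(17 + 0\right) \left(-75\right) 97 = 17 \left(-75\right) 97 = \left(-1275\right) 97 = -123675$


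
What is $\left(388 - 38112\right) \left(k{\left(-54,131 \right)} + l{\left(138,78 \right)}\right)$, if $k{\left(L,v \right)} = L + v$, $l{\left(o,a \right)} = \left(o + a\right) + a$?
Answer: $-13995604$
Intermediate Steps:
$l{\left(o,a \right)} = o + 2 a$ ($l{\left(o,a \right)} = \left(a + o\right) + a = o + 2 a$)
$\left(388 - 38112\right) \left(k{\left(-54,131 \right)} + l{\left(138,78 \right)}\right) = \left(388 - 38112\right) \left(\left(-54 + 131\right) + \left(138 + 2 \cdot 78\right)\right) = - 37724 \left(77 + \left(138 + 156\right)\right) = - 37724 \left(77 + 294\right) = \left(-37724\right) 371 = -13995604$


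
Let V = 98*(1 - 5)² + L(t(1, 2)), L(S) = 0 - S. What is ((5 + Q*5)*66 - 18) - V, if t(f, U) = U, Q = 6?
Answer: 726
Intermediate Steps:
L(S) = -S
V = 1566 (V = 98*(1 - 5)² - 1*2 = 98*(-4)² - 2 = 98*16 - 2 = 1568 - 2 = 1566)
((5 + Q*5)*66 - 18) - V = ((5 + 6*5)*66 - 18) - 1*1566 = ((5 + 30)*66 - 18) - 1566 = (35*66 - 18) - 1566 = (2310 - 18) - 1566 = 2292 - 1566 = 726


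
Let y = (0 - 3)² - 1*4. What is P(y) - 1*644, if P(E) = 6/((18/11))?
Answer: -1921/3 ≈ -640.33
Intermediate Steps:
y = 5 (y = (-3)² - 4 = 9 - 4 = 5)
P(E) = 11/3 (P(E) = 6/((18*(1/11))) = 6/(18/11) = 6*(11/18) = 11/3)
P(y) - 1*644 = 11/3 - 1*644 = 11/3 - 644 = -1921/3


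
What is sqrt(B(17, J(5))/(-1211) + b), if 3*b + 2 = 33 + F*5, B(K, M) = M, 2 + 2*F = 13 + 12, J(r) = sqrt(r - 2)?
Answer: sqrt(173049478 - 4844*sqrt(3))/2422 ≈ 5.4313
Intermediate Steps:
J(r) = sqrt(-2 + r)
F = 23/2 (F = -1 + (13 + 12)/2 = -1 + (1/2)*25 = -1 + 25/2 = 23/2 ≈ 11.500)
b = 59/2 (b = -2/3 + (33 + (23/2)*5)/3 = -2/3 + (33 + 115/2)/3 = -2/3 + (1/3)*(181/2) = -2/3 + 181/6 = 59/2 ≈ 29.500)
sqrt(B(17, J(5))/(-1211) + b) = sqrt(sqrt(-2 + 5)/(-1211) + 59/2) = sqrt(sqrt(3)*(-1/1211) + 59/2) = sqrt(-sqrt(3)/1211 + 59/2) = sqrt(59/2 - sqrt(3)/1211)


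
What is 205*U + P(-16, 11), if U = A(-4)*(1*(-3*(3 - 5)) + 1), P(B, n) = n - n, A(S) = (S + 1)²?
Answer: 12915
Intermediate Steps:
A(S) = (1 + S)²
P(B, n) = 0
U = 63 (U = (1 - 4)²*(1*(-3*(3 - 5)) + 1) = (-3)²*(1*(-3*(-2)) + 1) = 9*(1*6 + 1) = 9*(6 + 1) = 9*7 = 63)
205*U + P(-16, 11) = 205*63 + 0 = 12915 + 0 = 12915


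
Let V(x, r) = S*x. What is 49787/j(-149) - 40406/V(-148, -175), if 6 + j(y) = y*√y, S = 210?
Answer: 67231439/55574148 + 7418263*I*√149/3307985 ≈ 1.2098 + 27.374*I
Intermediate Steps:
V(x, r) = 210*x
j(y) = -6 + y^(3/2) (j(y) = -6 + y*√y = -6 + y^(3/2))
49787/j(-149) - 40406/V(-148, -175) = 49787/(-6 + (-149)^(3/2)) - 40406/(210*(-148)) = 49787/(-6 - 149*I*√149) - 40406/(-31080) = 49787/(-6 - 149*I*√149) - 40406*(-1/31080) = 49787/(-6 - 149*I*√149) + 20203/15540 = 20203/15540 + 49787/(-6 - 149*I*√149)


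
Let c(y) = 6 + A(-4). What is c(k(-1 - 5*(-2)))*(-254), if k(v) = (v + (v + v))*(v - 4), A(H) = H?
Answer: -508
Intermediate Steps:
k(v) = 3*v*(-4 + v) (k(v) = (v + 2*v)*(-4 + v) = (3*v)*(-4 + v) = 3*v*(-4 + v))
c(y) = 2 (c(y) = 6 - 4 = 2)
c(k(-1 - 5*(-2)))*(-254) = 2*(-254) = -508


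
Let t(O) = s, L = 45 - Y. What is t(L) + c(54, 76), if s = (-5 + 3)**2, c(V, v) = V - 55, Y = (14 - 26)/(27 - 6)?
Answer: 3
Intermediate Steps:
Y = -4/7 (Y = -12/21 = -12*1/21 = -4/7 ≈ -0.57143)
c(V, v) = -55 + V
L = 319/7 (L = 45 - 1*(-4/7) = 45 + 4/7 = 319/7 ≈ 45.571)
s = 4 (s = (-2)**2 = 4)
t(O) = 4
t(L) + c(54, 76) = 4 + (-55 + 54) = 4 - 1 = 3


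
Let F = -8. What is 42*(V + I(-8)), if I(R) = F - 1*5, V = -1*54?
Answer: -2814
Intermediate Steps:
V = -54
I(R) = -13 (I(R) = -8 - 1*5 = -8 - 5 = -13)
42*(V + I(-8)) = 42*(-54 - 13) = 42*(-67) = -2814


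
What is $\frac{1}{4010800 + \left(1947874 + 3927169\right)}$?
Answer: $\frac{1}{9885843} \approx 1.0115 \cdot 10^{-7}$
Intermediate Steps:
$\frac{1}{4010800 + \left(1947874 + 3927169\right)} = \frac{1}{4010800 + 5875043} = \frac{1}{9885843}$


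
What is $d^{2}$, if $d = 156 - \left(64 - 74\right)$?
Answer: $27556$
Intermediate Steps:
$d = 166$ ($d = 156 - \left(64 - 74\right) = 156 - -10 = 156 + 10 = 166$)
$d^{2} = 166^{2} = 27556$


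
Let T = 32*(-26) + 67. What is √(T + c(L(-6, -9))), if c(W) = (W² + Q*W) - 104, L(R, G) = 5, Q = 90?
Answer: I*√394 ≈ 19.849*I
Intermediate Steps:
T = -765 (T = -832 + 67 = -765)
c(W) = -104 + W² + 90*W (c(W) = (W² + 90*W) - 104 = -104 + W² + 90*W)
√(T + c(L(-6, -9))) = √(-765 + (-104 + 5² + 90*5)) = √(-765 + (-104 + 25 + 450)) = √(-765 + 371) = √(-394) = I*√394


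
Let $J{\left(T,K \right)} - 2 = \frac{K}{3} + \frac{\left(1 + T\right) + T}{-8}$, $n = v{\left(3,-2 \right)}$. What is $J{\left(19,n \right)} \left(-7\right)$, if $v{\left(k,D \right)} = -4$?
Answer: $\frac{707}{24} \approx 29.458$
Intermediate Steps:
$n = -4$
$J{\left(T,K \right)} = \frac{15}{8} - \frac{T}{4} + \frac{K}{3}$ ($J{\left(T,K \right)} = 2 + \left(\frac{K}{3} + \frac{\left(1 + T\right) + T}{-8}\right) = 2 + \left(K \frac{1}{3} + \left(1 + 2 T\right) \left(- \frac{1}{8}\right)\right) = 2 - \left(\frac{1}{8} - \frac{K}{3} + \frac{T}{4}\right) = \frac{15}{8} - \frac{T}{4} + \frac{K}{3}$)
$J{\left(19,n \right)} \left(-7\right) = \left(\frac{15}{8} - \frac{19}{4} + \frac{1}{3} \left(-4\right)\right) \left(-7\right) = \left(\frac{15}{8} - \frac{19}{4} - \frac{4}{3}\right) \left(-7\right) = \left(- \frac{101}{24}\right) \left(-7\right) = \frac{707}{24}$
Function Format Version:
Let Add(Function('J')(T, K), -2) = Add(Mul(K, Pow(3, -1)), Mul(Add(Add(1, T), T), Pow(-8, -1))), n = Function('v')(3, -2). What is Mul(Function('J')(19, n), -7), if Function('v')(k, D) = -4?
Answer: Rational(707, 24) ≈ 29.458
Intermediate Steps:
n = -4
Function('J')(T, K) = Add(Rational(15, 8), Mul(Rational(-1, 4), T), Mul(Rational(1, 3), K)) (Function('J')(T, K) = Add(2, Add(Mul(K, Pow(3, -1)), Mul(Add(Add(1, T), T), Pow(-8, -1)))) = Add(2, Add(Mul(K, Rational(1, 3)), Mul(Add(1, Mul(2, T)), Rational(-1, 8)))) = Add(2, Add(Mul(Rational(1, 3), K), Add(Rational(-1, 8), Mul(Rational(-1, 4), T)))) = Add(2, Add(Rational(-1, 8), Mul(Rational(-1, 4), T), Mul(Rational(1, 3), K))) = Add(Rational(15, 8), Mul(Rational(-1, 4), T), Mul(Rational(1, 3), K)))
Mul(Function('J')(19, n), -7) = Mul(Add(Rational(15, 8), Mul(Rational(-1, 4), 19), Mul(Rational(1, 3), -4)), -7) = Mul(Add(Rational(15, 8), Rational(-19, 4), Rational(-4, 3)), -7) = Mul(Rational(-101, 24), -7) = Rational(707, 24)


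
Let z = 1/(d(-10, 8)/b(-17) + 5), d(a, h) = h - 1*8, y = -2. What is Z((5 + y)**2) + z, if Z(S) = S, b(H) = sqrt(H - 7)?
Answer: 0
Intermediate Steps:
d(a, h) = -8 + h (d(a, h) = h - 8 = -8 + h)
b(H) = sqrt(-7 + H)
z = 1/5 (z = 1/((-8 + 8)/(sqrt(-7 - 17)) + 5) = 1/(0/(sqrt(-24)) + 5) = 1/(0/((2*I*sqrt(6))) + 5) = 1/(0*(-I*sqrt(6)/12) + 5) = 1/(0 + 5) = 1/5 ≈ 0.20000)
Z((5 + y)**2) + z = (5 - 2)**2 + 1/5 = 3**2 + 1/5 = 9 + 1/5 = 46/5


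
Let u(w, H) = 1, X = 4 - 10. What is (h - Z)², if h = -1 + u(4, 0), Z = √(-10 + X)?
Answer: -16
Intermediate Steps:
X = -6
Z = 4*I (Z = √(-10 - 6) = √(-16) = 4*I ≈ 4.0*I)
h = 0 (h = -1 + 1 = 0)
(h - Z)² = (0 - 4*I)² = (-4*I)² = -16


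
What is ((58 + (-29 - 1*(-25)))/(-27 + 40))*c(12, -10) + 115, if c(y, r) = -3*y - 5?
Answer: -719/13 ≈ -55.308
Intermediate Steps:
c(y, r) = -5 - 3*y
((58 + (-29 - 1*(-25)))/(-27 + 40))*c(12, -10) + 115 = ((58 + (-29 - 1*(-25)))/(-27 + 40))*(-5 - 3*12) + 115 = ((58 + (-29 + 25))/13)*(-5 - 36) + 115 = ((58 - 4)*(1/13))*(-41) + 115 = (54*(1/13))*(-41) + 115 = (54/13)*(-41) + 115 = -2214/13 + 115 = -719/13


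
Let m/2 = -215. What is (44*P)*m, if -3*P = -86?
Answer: -1627120/3 ≈ -5.4237e+5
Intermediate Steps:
m = -430 (m = 2*(-215) = -430)
P = 86/3 (P = -1/3*(-86) = 86/3 ≈ 28.667)
(44*P)*m = (44*(86/3))*(-430) = (3784/3)*(-430) = -1627120/3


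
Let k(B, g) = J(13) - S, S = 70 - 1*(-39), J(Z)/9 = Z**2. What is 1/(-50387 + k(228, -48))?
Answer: -1/48975 ≈ -2.0419e-5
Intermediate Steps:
J(Z) = 9*Z**2
S = 109 (S = 70 + 39 = 109)
k(B, g) = 1412 (k(B, g) = 9*13**2 - 1*109 = 9*169 - 109 = 1521 - 109 = 1412)
1/(-50387 + k(228, -48)) = 1/(-50387 + 1412) = 1/(-48975) = -1/48975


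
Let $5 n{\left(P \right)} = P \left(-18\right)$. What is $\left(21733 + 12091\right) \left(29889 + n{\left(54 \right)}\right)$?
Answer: $\frac{5021950752}{5} \approx 1.0044 \cdot 10^{9}$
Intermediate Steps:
$n{\left(P \right)} = - \frac{18 P}{5}$ ($n{\left(P \right)} = \frac{P \left(-18\right)}{5} = \frac{\left(-18\right) P}{5} = - \frac{18 P}{5}$)
$\left(21733 + 12091\right) \left(29889 + n{\left(54 \right)}\right) = \left(21733 + 12091\right) \left(29889 - \frac{972}{5}\right) = 33824 \left(29889 - \frac{972}{5}\right) = 33824 \cdot \frac{148473}{5} = \frac{5021950752}{5}$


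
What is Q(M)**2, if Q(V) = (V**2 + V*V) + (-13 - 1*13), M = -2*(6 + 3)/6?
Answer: 64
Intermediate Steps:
M = -3 (M = -2*9*(1/6) = -18*1/6 = -3)
Q(V) = -26 + 2*V**2 (Q(V) = (V**2 + V**2) + (-13 - 13) = 2*V**2 - 26 = -26 + 2*V**2)
Q(M)**2 = (-26 + 2*(-3)**2)**2 = (-26 + 2*9)**2 = (-26 + 18)**2 = (-8)**2 = 64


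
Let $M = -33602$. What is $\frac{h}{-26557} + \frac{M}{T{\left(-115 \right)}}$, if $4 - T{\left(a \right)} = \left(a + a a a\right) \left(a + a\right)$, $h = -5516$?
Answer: $\frac{965270969725}{4645187061336} \approx 0.2078$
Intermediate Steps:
$T{\left(a \right)} = 4 - 2 a \left(a + a^{3}\right)$ ($T{\left(a \right)} = 4 - \left(a + a a a\right) \left(a + a\right) = 4 - \left(a + a^{2} a\right) 2 a = 4 - \left(a + a^{3}\right) 2 a = 4 - 2 a \left(a + a^{3}\right)$)
$\frac{h}{-26557} + \frac{M}{T{\left(-115 \right)}} = - \frac{5516}{-26557} - \frac{33602}{4 - 2 \left(-115\right)^{2} - 2 \left(-115\right)^{4}} = \left(-5516\right) \left(- \frac{1}{26557}\right) - \frac{33602}{4 - 26450 - 349801250} = \frac{5516}{26557} - \frac{33602}{4 - 26450 - 349801250} = \frac{5516}{26557} - \frac{33602}{-349827696} = \frac{5516}{26557} - - \frac{16801}{174913848} = \frac{5516}{26557} + \frac{16801}{174913848} = \frac{965270969725}{4645187061336}$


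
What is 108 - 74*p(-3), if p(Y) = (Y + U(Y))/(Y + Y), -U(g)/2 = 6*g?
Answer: 515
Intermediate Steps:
U(g) = -12*g
p(Y) = -11/2 (p(Y) = (Y - 12*Y)/(Y + Y) = (-11*Y)/((2*Y)) = (-11*Y)*(1/(2*Y)) = -11/2)
108 - 74*p(-3) = 108 - 74*(-11/2) = 108 + 407 = 515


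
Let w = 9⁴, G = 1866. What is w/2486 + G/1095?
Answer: 3941057/907390 ≈ 4.3433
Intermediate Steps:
w = 6561
w/2486 + G/1095 = 6561/2486 + 1866/1095 = 6561*(1/2486) + 1866*(1/1095) = 6561/2486 + 622/365 = 3941057/907390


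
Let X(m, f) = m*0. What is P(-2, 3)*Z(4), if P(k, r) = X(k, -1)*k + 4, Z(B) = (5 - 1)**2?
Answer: 64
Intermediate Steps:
X(m, f) = 0
Z(B) = 16 (Z(B) = 4**2 = 16)
P(k, r) = 4 (P(k, r) = 0*k + 4 = 0 + 4 = 4)
P(-2, 3)*Z(4) = 4*16 = 64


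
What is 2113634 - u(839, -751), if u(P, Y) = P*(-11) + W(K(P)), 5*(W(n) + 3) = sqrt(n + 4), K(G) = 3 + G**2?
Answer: 2122866 - 2*sqrt(175982)/5 ≈ 2.1227e+6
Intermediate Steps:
W(n) = -3 + sqrt(4 + n)/5 (W(n) = -3 + sqrt(n + 4)/5 = -3 + sqrt(4 + n)/5)
u(P, Y) = -3 - 11*P + sqrt(7 + P**2)/5 (u(P, Y) = P*(-11) + (-3 + sqrt(4 + (3 + P**2))/5) = -11*P + (-3 + sqrt(7 + P**2)/5) = -3 - 11*P + sqrt(7 + P**2)/5)
2113634 - u(839, -751) = 2113634 - (-3 - 11*839 + sqrt(7 + 839**2)/5) = 2113634 - (-3 - 9229 + sqrt(7 + 703921)/5) = 2113634 - (-3 - 9229 + sqrt(703928)/5) = 2113634 - (-3 - 9229 + (2*sqrt(175982))/5) = 2113634 - (-3 - 9229 + 2*sqrt(175982)/5) = 2113634 - (-9232 + 2*sqrt(175982)/5) = 2113634 + (9232 - 2*sqrt(175982)/5) = 2122866 - 2*sqrt(175982)/5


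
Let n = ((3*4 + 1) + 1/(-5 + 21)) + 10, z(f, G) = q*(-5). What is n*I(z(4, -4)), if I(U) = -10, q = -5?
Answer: -1845/8 ≈ -230.63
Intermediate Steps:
z(f, G) = 25 (z(f, G) = -5*(-5) = 25)
n = 369/16 (n = ((12 + 1) + 1/16) + 10 = (13 + 1/16) + 10 = 209/16 + 10 = 369/16 ≈ 23.063)
n*I(z(4, -4)) = (369/16)*(-10) = -1845/8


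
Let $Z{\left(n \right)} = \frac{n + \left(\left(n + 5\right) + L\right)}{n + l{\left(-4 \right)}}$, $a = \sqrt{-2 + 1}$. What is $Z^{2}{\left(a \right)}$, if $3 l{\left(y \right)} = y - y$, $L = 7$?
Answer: $-140 - 48 i \approx -140.0 - 48.0 i$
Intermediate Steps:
$l{\left(y \right)} = 0$ ($l{\left(y \right)} = \frac{y - y}{3} = \frac{1}{3} \cdot 0 = 0$)
$a = i$ ($a = \sqrt{-1} = i \approx 1.0 i$)
$Z{\left(n \right)} = \frac{12 + 2 n}{n}$ ($Z{\left(n \right)} = \frac{n + \left(\left(n + 5\right) + 7\right)}{n + 0} = \frac{n + \left(\left(5 + n\right) + 7\right)}{n} = \frac{n + \left(12 + n\right)}{n} = \frac{12 + 2 n}{n}$)
$Z^{2}{\left(a \right)} = \left(2 + \frac{12}{i}\right)^{2} = \left(2 + 12 \left(- i\right)\right)^{2} = \left(2 - 12 i\right)^{2}$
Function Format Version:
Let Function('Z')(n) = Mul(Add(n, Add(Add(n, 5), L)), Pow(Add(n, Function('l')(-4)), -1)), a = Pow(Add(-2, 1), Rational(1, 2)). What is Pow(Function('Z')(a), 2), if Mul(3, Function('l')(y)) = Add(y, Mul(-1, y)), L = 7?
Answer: Add(-140, Mul(-48, I)) ≈ Add(-140.00, Mul(-48.000, I))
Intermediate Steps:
Function('l')(y) = 0 (Function('l')(y) = Mul(Rational(1, 3), Add(y, Mul(-1, y))) = Mul(Rational(1, 3), 0) = 0)
a = I (a = Pow(-1, Rational(1, 2)) = I ≈ Mul(1.0000, I))
Function('Z')(n) = Mul(Pow(n, -1), Add(12, Mul(2, n))) (Function('Z')(n) = Mul(Add(n, Add(Add(n, 5), 7)), Pow(Add(n, 0), -1)) = Mul(Add(n, Add(Add(5, n), 7)), Pow(n, -1)) = Mul(Add(n, Add(12, n)), Pow(n, -1)) = Mul(Add(12, Mul(2, n)), Pow(n, -1)) = Mul(Pow(n, -1), Add(12, Mul(2, n))))
Pow(Function('Z')(a), 2) = Pow(Add(2, Mul(12, Pow(I, -1))), 2) = Pow(Add(2, Mul(12, Mul(-1, I))), 2) = Pow(Add(2, Mul(-12, I)), 2)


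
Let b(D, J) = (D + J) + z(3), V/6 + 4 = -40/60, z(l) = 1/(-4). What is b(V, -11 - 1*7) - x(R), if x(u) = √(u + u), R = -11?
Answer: -185/4 - I*√22 ≈ -46.25 - 4.6904*I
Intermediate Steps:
z(l) = -¼
V = -28 (V = -24 + 6*(-40/60) = -24 + 6*(-40*1/60) = -24 + 6*(-⅔) = -24 - 4 = -28)
x(u) = √2*√u (x(u) = √(2*u) = √2*√u)
b(D, J) = -¼ + D + J (b(D, J) = (D + J) - ¼ = -¼ + D + J)
b(V, -11 - 1*7) - x(R) = (-¼ - 28 + (-11 - 1*7)) - √2*√(-11) = (-¼ - 28 + (-11 - 7)) - √2*I*√11 = (-¼ - 28 - 18) - I*√22 = -185/4 - I*√22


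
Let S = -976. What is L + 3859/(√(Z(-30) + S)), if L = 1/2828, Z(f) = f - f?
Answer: 1/2828 - 3859*I*√61/244 ≈ 0.00035361 - 123.52*I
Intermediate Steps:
Z(f) = 0
L = 1/2828 ≈ 0.00035361
L + 3859/(√(Z(-30) + S)) = 1/2828 + 3859/(√(0 - 976)) = 1/2828 + 3859/(√(-976)) = 1/2828 + 3859/((4*I*√61)) = 1/2828 + 3859*(-I*√61/244) = 1/2828 - 3859*I*√61/244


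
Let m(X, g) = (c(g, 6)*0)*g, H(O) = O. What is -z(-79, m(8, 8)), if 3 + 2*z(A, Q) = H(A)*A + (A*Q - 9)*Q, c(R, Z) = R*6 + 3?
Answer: -3119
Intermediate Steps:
c(R, Z) = 3 + 6*R (c(R, Z) = 6*R + 3 = 3 + 6*R)
m(X, g) = 0 (m(X, g) = ((3 + 6*g)*0)*g = 0*g = 0)
z(A, Q) = -3/2 + A**2/2 + Q*(-9 + A*Q)/2 (z(A, Q) = -3/2 + (A*A + (A*Q - 9)*Q)/2 = -3/2 + (A**2 + (-9 + A*Q)*Q)/2 = -3/2 + (A**2 + Q*(-9 + A*Q))/2 = -3/2 + (A**2/2 + Q*(-9 + A*Q)/2) = -3/2 + A**2/2 + Q*(-9 + A*Q)/2)
-z(-79, m(8, 8)) = -(-3/2 + (1/2)*(-79)**2 - 9/2*0 + (1/2)*(-79)*0**2) = -(-3/2 + (1/2)*6241 + 0 + (1/2)*(-79)*0) = -(-3/2 + 6241/2 + 0 + 0) = -1*3119 = -3119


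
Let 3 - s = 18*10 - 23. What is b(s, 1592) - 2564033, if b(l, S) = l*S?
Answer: -2809201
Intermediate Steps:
s = -154 (s = 3 - (18*10 - 23) = 3 - (180 - 23) = 3 - 1*157 = 3 - 157 = -154)
b(l, S) = S*l
b(s, 1592) - 2564033 = 1592*(-154) - 2564033 = -245168 - 2564033 = -2809201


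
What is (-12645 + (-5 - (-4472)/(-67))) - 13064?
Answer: -1727310/67 ≈ -25781.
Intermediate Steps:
(-12645 + (-5 - (-4472)/(-67))) - 13064 = (-12645 + (-5 - (-4472)*(-1)/67)) - 13064 = (-12645 + (-5 - 86*52/67)) - 13064 = (-12645 + (-5 - 4472/67)) - 13064 = (-12645 - 4807/67) - 13064 = -852022/67 - 13064 = -1727310/67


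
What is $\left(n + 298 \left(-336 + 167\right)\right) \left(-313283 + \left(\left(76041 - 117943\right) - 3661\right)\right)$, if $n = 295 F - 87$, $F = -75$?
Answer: $26042889604$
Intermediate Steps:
$n = -22212$ ($n = 295 \left(-75\right) - 87 = -22125 - 87 = -22212$)
$\left(n + 298 \left(-336 + 167\right)\right) \left(-313283 + \left(\left(76041 - 117943\right) - 3661\right)\right) = \left(-22212 + 298 \left(-336 + 167\right)\right) \left(-313283 + \left(\left(76041 - 117943\right) - 3661\right)\right) = \left(-22212 + 298 \left(-169\right)\right) \left(-313283 - 45563\right) = \left(-22212 - 50362\right) \left(-313283 - 45563\right) = \left(-72574\right) \left(-358846\right) = 26042889604$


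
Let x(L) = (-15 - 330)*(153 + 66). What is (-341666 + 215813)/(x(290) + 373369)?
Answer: -125853/297814 ≈ -0.42259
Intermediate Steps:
x(L) = -75555 (x(L) = -345*219 = -75555)
(-341666 + 215813)/(x(290) + 373369) = (-341666 + 215813)/(-75555 + 373369) = -125853/297814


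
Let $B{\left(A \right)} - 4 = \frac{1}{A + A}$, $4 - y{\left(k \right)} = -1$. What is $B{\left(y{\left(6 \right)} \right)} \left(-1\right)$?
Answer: $- \frac{41}{10} \approx -4.1$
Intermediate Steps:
$y{\left(k \right)} = 5$ ($y{\left(k \right)} = 4 - -1 = 4 + 1 = 5$)
$B{\left(A \right)} = 4 + \frac{1}{2 A}$ ($B{\left(A \right)} = 4 + \frac{1}{A + A} = 4 + \frac{1}{2 A}$)
$B{\left(y{\left(6 \right)} \right)} \left(-1\right) = \left(4 + \frac{1}{2 \cdot 5}\right) \left(-1\right) = \left(4 + \frac{1}{2} \cdot \frac{1}{5}\right) \left(-1\right) = \left(4 + \frac{1}{10}\right) \left(-1\right) = \frac{41}{10} \left(-1\right) = - \frac{41}{10}$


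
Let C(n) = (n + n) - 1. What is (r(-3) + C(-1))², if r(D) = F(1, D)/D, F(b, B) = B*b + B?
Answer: 1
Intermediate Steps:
C(n) = -1 + 2*n (C(n) = 2*n - 1 = -1 + 2*n)
F(b, B) = B + B*b
r(D) = 2 (r(D) = (D*(1 + 1))/D = (D*2)/D = (2*D)/D = 2)
(r(-3) + C(-1))² = (2 + (-1 + 2*(-1)))² = (2 + (-1 - 2))² = (2 - 3)² = (-1)² = 1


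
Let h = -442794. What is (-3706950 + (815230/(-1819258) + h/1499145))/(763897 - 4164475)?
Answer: 187223771466401013/171750066937423870 ≈ 1.0901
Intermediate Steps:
(-3706950 + (815230/(-1819258) + h/1499145))/(763897 - 4164475) = (-3706950 + (815230/(-1819258) - 442794/1499145))/(763897 - 4164475) = (-3706950 + (815230*(-1/1819258) - 442794*1/1499145))/(-3400578) = (-3706950 + (-407615/909629 - 147598/499715))*(-1/3400578) = (-3706950 - 337950750867/454555255735)*(-1/3400578) = -1685013943197609117/454555255735*(-1/3400578) = 187223771466401013/171750066937423870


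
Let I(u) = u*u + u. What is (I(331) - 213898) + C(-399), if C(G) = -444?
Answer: -104450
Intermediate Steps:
I(u) = u + u² (I(u) = u² + u = u + u²)
(I(331) - 213898) + C(-399) = (331*(1 + 331) - 213898) - 444 = (331*332 - 213898) - 444 = (109892 - 213898) - 444 = -104006 - 444 = -104450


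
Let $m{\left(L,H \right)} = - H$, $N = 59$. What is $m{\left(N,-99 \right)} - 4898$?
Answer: $-4799$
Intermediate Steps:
$m{\left(N,-99 \right)} - 4898 = \left(-1\right) \left(-99\right) - 4898 = 99 - 4898 = -4799$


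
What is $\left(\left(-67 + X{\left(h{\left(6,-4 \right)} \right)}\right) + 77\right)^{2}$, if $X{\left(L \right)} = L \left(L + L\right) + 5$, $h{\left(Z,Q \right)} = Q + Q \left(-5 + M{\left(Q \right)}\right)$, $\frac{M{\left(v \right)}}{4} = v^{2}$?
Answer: $13274496225$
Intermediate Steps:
$M{\left(v \right)} = 4 v^{2}$
$h{\left(Z,Q \right)} = Q + Q \left(-5 + 4 Q^{2}\right)$
$X{\left(L \right)} = 5 + 2 L^{2}$ ($X{\left(L \right)} = L 2 L + 5 = 2 L^{2} + 5 = 5 + 2 L^{2}$)
$\left(\left(-67 + X{\left(h{\left(6,-4 \right)} \right)}\right) + 77\right)^{2} = \left(\left(-67 + \left(5 + 2 \left(4 \left(-4\right) \left(-1 + \left(-4\right)^{2}\right)\right)^{2}\right)\right) + 77\right)^{2} = \left(\left(-67 + \left(5 + 2 \left(4 \left(-4\right) \left(-1 + 16\right)\right)^{2}\right)\right) + 77\right)^{2} = \left(\left(-67 + \left(5 + 2 \left(4 \left(-4\right) 15\right)^{2}\right)\right) + 77\right)^{2} = \left(\left(-67 + \left(5 + 2 \left(-240\right)^{2}\right)\right) + 77\right)^{2} = \left(\left(-67 + \left(5 + 2 \cdot 57600\right)\right) + 77\right)^{2} = \left(\left(-67 + \left(5 + 115200\right)\right) + 77\right)^{2} = \left(\left(-67 + 115205\right) + 77\right)^{2} = \left(115138 + 77\right)^{2} = 115215^{2} = 13274496225$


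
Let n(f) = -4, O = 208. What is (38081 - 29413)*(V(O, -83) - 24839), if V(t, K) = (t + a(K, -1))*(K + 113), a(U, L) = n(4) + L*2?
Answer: -162776372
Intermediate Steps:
a(U, L) = -4 + 2*L (a(U, L) = -4 + L*2 = -4 + 2*L)
V(t, K) = (-6 + t)*(113 + K) (V(t, K) = (t + (-4 + 2*(-1)))*(K + 113) = (t + (-4 - 2))*(113 + K) = (t - 6)*(113 + K) = (-6 + t)*(113 + K))
(38081 - 29413)*(V(O, -83) - 24839) = (38081 - 29413)*((-678 - 6*(-83) + 113*208 - 83*208) - 24839) = 8668*((-678 + 498 + 23504 - 17264) - 24839) = 8668*(6060 - 24839) = 8668*(-18779) = -162776372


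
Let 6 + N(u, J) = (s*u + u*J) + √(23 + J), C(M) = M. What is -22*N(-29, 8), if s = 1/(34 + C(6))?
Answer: 105039/20 - 22*√31 ≈ 5129.5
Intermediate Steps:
s = 1/40 (s = 1/(34 + 6) = 1/40 ≈ 0.025000)
N(u, J) = -6 + √(23 + J) + u/40 + J*u (N(u, J) = -6 + ((u/40 + u*J) + √(23 + J)) = -6 + ((u/40 + J*u) + √(23 + J)) = -6 + (√(23 + J) + u/40 + J*u) = -6 + √(23 + J) + u/40 + J*u)
-22*N(-29, 8) = -22*(-6 + √(23 + 8) + (1/40)*(-29) + 8*(-29)) = -22*(-6 + √31 - 29/40 - 232) = -22*(-9549/40 + √31) = 105039/20 - 22*√31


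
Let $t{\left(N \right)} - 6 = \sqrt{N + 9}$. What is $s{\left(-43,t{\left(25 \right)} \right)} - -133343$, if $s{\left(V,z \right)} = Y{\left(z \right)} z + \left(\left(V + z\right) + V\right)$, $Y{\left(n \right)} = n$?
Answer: $133333 + 13 \sqrt{34} \approx 1.3341 \cdot 10^{5}$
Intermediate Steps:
$t{\left(N \right)} = 6 + \sqrt{9 + N}$ ($t{\left(N \right)} = 6 + \sqrt{N + 9} = 6 + \sqrt{9 + N}$)
$s{\left(V,z \right)} = z + z^{2} + 2 V$ ($s{\left(V,z \right)} = z z + \left(\left(V + z\right) + V\right) = z^{2} + \left(z + 2 V\right) = z + z^{2} + 2 V$)
$s{\left(-43,t{\left(25 \right)} \right)} - -133343 = \left(\left(6 + \sqrt{9 + 25}\right) + \left(6 + \sqrt{9 + 25}\right)^{2} + 2 \left(-43\right)\right) - -133343 = \left(\left(6 + \sqrt{34}\right) + \left(6 + \sqrt{34}\right)^{2} - 86\right) + 133343 = \left(-80 + \sqrt{34} + \left(6 + \sqrt{34}\right)^{2}\right) + 133343 = 133263 + \sqrt{34} + \left(6 + \sqrt{34}\right)^{2}$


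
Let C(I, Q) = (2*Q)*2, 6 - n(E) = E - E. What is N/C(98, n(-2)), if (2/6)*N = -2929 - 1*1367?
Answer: -537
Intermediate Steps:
n(E) = 6 (n(E) = 6 - (E - E) = 6 - 1*0 = 6 + 0 = 6)
C(I, Q) = 4*Q
N = -12888 (N = 3*(-2929 - 1*1367) = 3*(-2929 - 1367) = 3*(-4296) = -12888)
N/C(98, n(-2)) = -12888/(4*6) = -12888/24 = -12888*1/24 = -537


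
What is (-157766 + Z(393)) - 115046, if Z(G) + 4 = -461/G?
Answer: -107217149/393 ≈ -2.7282e+5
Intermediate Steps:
Z(G) = -4 - 461/G
(-157766 + Z(393)) - 115046 = (-157766 + (-4 - 461/393)) - 115046 = (-157766 - 2033/393) - 115046 = -62004071/393 - 115046 = -107217149/393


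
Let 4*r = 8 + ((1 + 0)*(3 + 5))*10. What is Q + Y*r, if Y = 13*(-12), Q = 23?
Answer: -3409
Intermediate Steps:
Y = -156
r = 22 (r = (8 + ((1 + 0)*(3 + 5))*10)/4 = (8 + (1*8)*10)/4 = (8 + 8*10)/4 = (8 + 80)/4 = (¼)*88 = 22)
Q + Y*r = 23 - 156*22 = 23 - 3432 = -3409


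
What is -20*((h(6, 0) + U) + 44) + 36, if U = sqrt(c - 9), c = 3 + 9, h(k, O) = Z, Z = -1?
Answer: -824 - 20*sqrt(3) ≈ -858.64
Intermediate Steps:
h(k, O) = -1
c = 12
U = sqrt(3) (U = sqrt(12 - 9) = sqrt(3) ≈ 1.7320)
-20*((h(6, 0) + U) + 44) + 36 = -20*((-1 + sqrt(3)) + 44) + 36 = -20*(43 + sqrt(3)) + 36 = (-860 - 20*sqrt(3)) + 36 = -824 - 20*sqrt(3)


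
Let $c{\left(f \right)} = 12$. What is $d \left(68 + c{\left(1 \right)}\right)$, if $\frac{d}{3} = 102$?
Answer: $24480$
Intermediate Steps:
$d = 306$ ($d = 3 \cdot 102 = 306$)
$d \left(68 + c{\left(1 \right)}\right) = 306 \left(68 + 12\right) = 306 \cdot 80 = 24480$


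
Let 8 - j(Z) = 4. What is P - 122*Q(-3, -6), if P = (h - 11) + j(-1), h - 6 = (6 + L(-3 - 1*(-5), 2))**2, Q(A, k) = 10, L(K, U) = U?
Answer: -1157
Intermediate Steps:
j(Z) = 4 (j(Z) = 8 - 1*4 = 8 - 4 = 4)
h = 70 (h = 6 + (6 + 2)**2 = 6 + 8**2 = 6 + 64 = 70)
P = 63 (P = (70 - 11) + 4 = 59 + 4 = 63)
P - 122*Q(-3, -6) = 63 - 122*10 = 63 - 1220 = -1157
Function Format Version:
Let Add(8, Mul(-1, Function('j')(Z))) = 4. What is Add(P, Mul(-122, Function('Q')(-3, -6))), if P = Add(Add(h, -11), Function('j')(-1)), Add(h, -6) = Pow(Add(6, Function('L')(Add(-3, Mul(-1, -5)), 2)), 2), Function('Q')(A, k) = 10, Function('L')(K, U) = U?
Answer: -1157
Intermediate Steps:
Function('j')(Z) = 4 (Function('j')(Z) = Add(8, Mul(-1, 4)) = Add(8, -4) = 4)
h = 70 (h = Add(6, Pow(Add(6, 2), 2)) = Add(6, Pow(8, 2)) = Add(6, 64) = 70)
P = 63 (P = Add(Add(70, -11), 4) = Add(59, 4) = 63)
Add(P, Mul(-122, Function('Q')(-3, -6))) = Add(63, Mul(-122, 10)) = Add(63, -1220) = -1157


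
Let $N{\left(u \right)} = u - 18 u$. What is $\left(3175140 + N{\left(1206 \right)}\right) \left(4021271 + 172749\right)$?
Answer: $13230614864760$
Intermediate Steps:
$N{\left(u \right)} = - 17 u$
$\left(3175140 + N{\left(1206 \right)}\right) \left(4021271 + 172749\right) = \left(3175140 - 20502\right) \left(4021271 + 172749\right) = \left(3175140 - 20502\right) 4194020 = 3154638 \cdot 4194020 = 13230614864760$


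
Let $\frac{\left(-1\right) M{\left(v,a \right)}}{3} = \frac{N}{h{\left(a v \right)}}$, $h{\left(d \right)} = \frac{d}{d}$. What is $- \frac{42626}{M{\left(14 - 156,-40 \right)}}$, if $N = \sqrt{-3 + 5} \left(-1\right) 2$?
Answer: $- \frac{21313 \sqrt{2}}{6} \approx -5023.5$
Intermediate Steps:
$h{\left(d \right)} = 1$
$N = - 2 \sqrt{2}$ ($N = \sqrt{2} \left(-1\right) 2 = - \sqrt{2} \cdot 2 = - 2 \sqrt{2} \approx -2.8284$)
$M{\left(v,a \right)} = 6 \sqrt{2}$ ($M{\left(v,a \right)} = - 3 \frac{\left(-2\right) \sqrt{2}}{1} = - 3 - 2 \sqrt{2} \cdot 1 = - 3 \left(- 2 \sqrt{2}\right) = 6 \sqrt{2}$)
$- \frac{42626}{M{\left(14 - 156,-40 \right)}} = - \frac{42626}{6 \sqrt{2}} = - 42626 \frac{\sqrt{2}}{12} = - \frac{21313 \sqrt{2}}{6}$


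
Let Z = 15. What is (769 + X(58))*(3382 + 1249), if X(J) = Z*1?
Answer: 3630704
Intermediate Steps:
X(J) = 15 (X(J) = 15*1 = 15)
(769 + X(58))*(3382 + 1249) = (769 + 15)*(3382 + 1249) = 784*4631 = 3630704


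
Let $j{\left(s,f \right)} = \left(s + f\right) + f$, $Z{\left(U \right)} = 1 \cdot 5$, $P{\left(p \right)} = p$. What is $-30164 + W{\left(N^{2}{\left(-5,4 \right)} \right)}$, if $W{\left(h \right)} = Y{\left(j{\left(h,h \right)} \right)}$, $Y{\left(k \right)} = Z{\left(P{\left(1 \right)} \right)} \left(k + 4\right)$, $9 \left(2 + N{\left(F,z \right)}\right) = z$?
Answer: $- \frac{812908}{27} \approx -30108.0$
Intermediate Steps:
$N{\left(F,z \right)} = -2 + \frac{z}{9}$
$Z{\left(U \right)} = 5$
$j{\left(s,f \right)} = s + 2 f$ ($j{\left(s,f \right)} = \left(f + s\right) + f = s + 2 f$)
$Y{\left(k \right)} = 20 + 5 k$ ($Y{\left(k \right)} = 5 \left(k + 4\right) = 5 \left(4 + k\right) = 20 + 5 k$)
$W{\left(h \right)} = 20 + 15 h$ ($W{\left(h \right)} = 20 + 5 \left(h + 2 h\right) = 20 + 5 \cdot 3 h = 20 + 15 h$)
$-30164 + W{\left(N^{2}{\left(-5,4 \right)} \right)} = -30164 + \left(20 + 15 \left(-2 + \frac{1}{9} \cdot 4\right)^{2}\right) = -30164 + \left(20 + 15 \left(-2 + \frac{4}{9}\right)^{2}\right) = -30164 + \left(20 + 15 \left(- \frac{14}{9}\right)^{2}\right) = -30164 + \left(20 + 15 \cdot \frac{196}{81}\right) = -30164 + \left(20 + \frac{980}{27}\right) = -30164 + \frac{1520}{27} = - \frac{812908}{27}$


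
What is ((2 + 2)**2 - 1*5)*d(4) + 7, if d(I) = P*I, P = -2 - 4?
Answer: -257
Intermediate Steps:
P = -6
d(I) = -6*I
((2 + 2)**2 - 1*5)*d(4) + 7 = ((2 + 2)**2 - 1*5)*(-6*4) + 7 = (4**2 - 5)*(-24) + 7 = (16 - 5)*(-24) + 7 = 11*(-24) + 7 = -264 + 7 = -257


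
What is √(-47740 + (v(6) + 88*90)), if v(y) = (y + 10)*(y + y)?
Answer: 2*I*√9907 ≈ 199.07*I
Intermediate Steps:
v(y) = 2*y*(10 + y) (v(y) = (10 + y)*(2*y) = 2*y*(10 + y))
√(-47740 + (v(6) + 88*90)) = √(-47740 + (2*6*(10 + 6) + 88*90)) = √(-47740 + (2*6*16 + 7920)) = √(-47740 + (192 + 7920)) = √(-47740 + 8112) = √(-39628) = 2*I*√9907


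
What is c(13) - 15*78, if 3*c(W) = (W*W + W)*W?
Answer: -1144/3 ≈ -381.33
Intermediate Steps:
c(W) = W*(W + W²)/3 (c(W) = ((W*W + W)*W)/3 = ((W² + W)*W)/3 = ((W + W²)*W)/3 = (W*(W + W²))/3 = W*(W + W²)/3)
c(13) - 15*78 = (⅓)*13²*(1 + 13) - 15*78 = (⅓)*169*14 - 1170 = 2366/3 - 1170 = -1144/3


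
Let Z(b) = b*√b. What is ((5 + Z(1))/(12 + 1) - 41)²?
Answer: 277729/169 ≈ 1643.4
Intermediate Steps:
Z(b) = b^(3/2)
((5 + Z(1))/(12 + 1) - 41)² = ((5 + 1^(3/2))/(12 + 1) - 41)² = ((5 + 1)/13 - 41)² = (6*(1/13) - 41)² = (6/13 - 41)² = (-527/13)² = 277729/169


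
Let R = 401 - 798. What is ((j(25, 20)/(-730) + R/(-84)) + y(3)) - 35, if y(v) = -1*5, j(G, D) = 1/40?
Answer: -21629921/613200 ≈ -35.274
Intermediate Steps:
j(G, D) = 1/40
y(v) = -5
R = -397
((j(25, 20)/(-730) + R/(-84)) + y(3)) - 35 = (((1/40)/(-730) - 397/(-84)) - 5) - 35 = (((1/40)*(-1/730) - 397*(-1/84)) - 5) - 35 = ((-1/29200 + 397/84) - 5) - 35 = (2898079/613200 - 5) - 35 = -167921/613200 - 35 = -21629921/613200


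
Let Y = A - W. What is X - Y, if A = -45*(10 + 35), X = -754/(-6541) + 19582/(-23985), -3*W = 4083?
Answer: 104062226468/156885885 ≈ 663.30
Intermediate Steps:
W = -1361 (W = -⅓*4083 = -1361)
X = -110001172/156885885 (X = -754*(-1/6541) + 19582*(-1/23985) = 754/6541 - 19582/23985 = -110001172/156885885 ≈ -0.70115)
A = -2025 (A = -45*45 = -2025)
Y = -664 (Y = -2025 - 1*(-1361) = -2025 + 1361 = -664)
X - Y = -110001172/156885885 - 1*(-664) = -110001172/156885885 + 664 = 104062226468/156885885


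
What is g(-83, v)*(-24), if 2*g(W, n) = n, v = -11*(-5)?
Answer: -660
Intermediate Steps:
v = 55
g(W, n) = n/2
g(-83, v)*(-24) = ((1/2)*55)*(-24) = (55/2)*(-24) = -660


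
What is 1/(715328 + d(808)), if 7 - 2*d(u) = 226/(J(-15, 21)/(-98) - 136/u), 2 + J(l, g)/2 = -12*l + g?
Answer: 20932/14973878195 ≈ 1.3979e-6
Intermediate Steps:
J(l, g) = -4 - 24*l + 2*g (J(l, g) = -4 + 2*(-12*l + g) = -4 + 2*(g - 12*l) = -4 + (-24*l + 2*g) = -4 - 24*l + 2*g)
d(u) = 7/2 - 113/(-199/49 - 136/u) (d(u) = 7/2 - 113/((-4 - 24*(-15) + 2*21)/(-98) - 136/u) = 7/2 - 113/((-4 + 360 + 42)*(-1/98) - 136/u) = 7/2 - 113/(398*(-1/98) - 136/u) = 7/2 - 113/(-199/49 - 136/u))
1/(715328 + d(808)) = 1/(715328 + 7*(6664 + 1781*808)/(2*(6664 + 199*808))) = 1/(715328 + 7*(6664 + 1439048)/(2*(6664 + 160792))) = 1/(715328 + (7/2)*1445712/167456) = 1/(715328 + (7/2)*(1/167456)*1445712) = 1/(715328 + 632499/20932) = 1/(14973878195/20932) = 20932/14973878195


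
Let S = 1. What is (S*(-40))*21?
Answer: -840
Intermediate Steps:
(S*(-40))*21 = (1*(-40))*21 = -40*21 = -840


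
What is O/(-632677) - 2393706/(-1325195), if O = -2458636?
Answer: 4772614864982/838420397015 ≈ 5.6924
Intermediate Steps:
O/(-632677) - 2393706/(-1325195) = -2458636/(-632677) - 2393706/(-1325195) = -2458636*(-1/632677) - 2393706*(-1/1325195) = 2458636/632677 + 2393706/1325195 = 4772614864982/838420397015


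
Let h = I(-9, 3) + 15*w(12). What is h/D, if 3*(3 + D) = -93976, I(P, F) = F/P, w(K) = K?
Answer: -539/93985 ≈ -0.0057350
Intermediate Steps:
D = -93985/3 (D = -3 + (⅓)*(-93976) = -3 - 93976/3 = -93985/3 ≈ -31328.)
h = 539/3 (h = 3/(-9) + 15*12 = 3*(-⅑) + 180 = -⅓ + 180 = 539/3 ≈ 179.67)
h/D = 539/(3*(-93985/3)) = (539/3)*(-3/93985) = -539/93985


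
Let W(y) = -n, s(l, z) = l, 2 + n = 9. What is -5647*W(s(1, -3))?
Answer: 39529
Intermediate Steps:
n = 7 (n = -2 + 9 = 7)
W(y) = -7 (W(y) = -1*7 = -7)
-5647*W(s(1, -3)) = -5647*(-7) = 39529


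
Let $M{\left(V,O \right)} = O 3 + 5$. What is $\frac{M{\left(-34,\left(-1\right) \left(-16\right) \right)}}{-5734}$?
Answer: $- \frac{53}{5734} \approx -0.0092431$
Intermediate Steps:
$M{\left(V,O \right)} = 5 + 3 O$ ($M{\left(V,O \right)} = 3 O + 5 = 5 + 3 O$)
$\frac{M{\left(-34,\left(-1\right) \left(-16\right) \right)}}{-5734} = \frac{5 + 3 \left(\left(-1\right) \left(-16\right)\right)}{-5734} = \left(5 + 3 \cdot 16\right) \left(- \frac{1}{5734}\right) = \left(5 + 48\right) \left(- \frac{1}{5734}\right) = 53 \left(- \frac{1}{5734}\right) = - \frac{53}{5734}$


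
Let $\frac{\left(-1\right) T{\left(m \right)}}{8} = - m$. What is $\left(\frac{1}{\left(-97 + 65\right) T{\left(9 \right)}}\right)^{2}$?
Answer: $\frac{1}{5308416} \approx 1.8838 \cdot 10^{-7}$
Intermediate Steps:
$T{\left(m \right)} = 8 m$ ($T{\left(m \right)} = - 8 \left(- m\right) = 8 m$)
$\left(\frac{1}{\left(-97 + 65\right) T{\left(9 \right)}}\right)^{2} = \left(\frac{1}{\left(-97 + 65\right) 8 \cdot 9}\right)^{2} = \left(\frac{1}{\left(-32\right) 72}\right)^{2} = \left(\left(- \frac{1}{32}\right) \frac{1}{72}\right)^{2} = \left(- \frac{1}{2304}\right)^{2} = \frac{1}{5308416}$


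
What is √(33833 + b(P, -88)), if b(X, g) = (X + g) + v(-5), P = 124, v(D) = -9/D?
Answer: 17*√2930/5 ≈ 184.04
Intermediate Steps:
b(X, g) = 9/5 + X + g (b(X, g) = (X + g) - 9/(-5) = (X + g) - 9*(-⅕) = (X + g) + 9/5 = 9/5 + X + g)
√(33833 + b(P, -88)) = √(33833 + (9/5 + 124 - 88)) = √(33833 + 189/5) = √(169354/5) = 17*√2930/5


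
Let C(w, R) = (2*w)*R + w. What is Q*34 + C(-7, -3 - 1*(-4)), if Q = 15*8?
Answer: 4059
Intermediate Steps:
C(w, R) = w + 2*R*w (C(w, R) = 2*R*w + w = w + 2*R*w)
Q = 120
Q*34 + C(-7, -3 - 1*(-4)) = 120*34 - 7*(1 + 2*(-3 - 1*(-4))) = 4080 - 7*(1 + 2*(-3 + 4)) = 4080 - 7*(1 + 2*1) = 4080 - 7*(1 + 2) = 4080 - 7*3 = 4080 - 21 = 4059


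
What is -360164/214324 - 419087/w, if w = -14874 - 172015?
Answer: 5627428098/10013699509 ≈ 0.56197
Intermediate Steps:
w = -186889
-360164/214324 - 419087/w = -360164/214324 - 419087/(-186889) = -360164*1/214324 - 419087*(-1/186889) = -90041/53581 + 419087/186889 = 5627428098/10013699509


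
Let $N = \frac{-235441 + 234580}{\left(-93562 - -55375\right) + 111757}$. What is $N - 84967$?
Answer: $- \frac{893003293}{10510} \approx -84967.0$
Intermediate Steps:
$N = - \frac{123}{10510}$ ($N = - \frac{861}{\left(-93562 + 55375\right) + 111757} = - \frac{861}{-38187 + 111757} = - \frac{861}{73570} = \left(-861\right) \frac{1}{73570} = - \frac{123}{10510} \approx -0.011703$)
$N - 84967 = - \frac{123}{10510} - 84967 = - \frac{893003293}{10510}$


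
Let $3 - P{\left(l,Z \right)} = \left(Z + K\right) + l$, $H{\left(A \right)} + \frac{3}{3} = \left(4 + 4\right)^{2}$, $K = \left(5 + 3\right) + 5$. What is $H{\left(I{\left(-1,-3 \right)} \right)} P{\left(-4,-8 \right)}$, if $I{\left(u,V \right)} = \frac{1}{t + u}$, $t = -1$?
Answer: $126$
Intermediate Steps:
$I{\left(u,V \right)} = \frac{1}{-1 + u}$
$K = 13$ ($K = 8 + 5 = 13$)
$H{\left(A \right)} = 63$ ($H{\left(A \right)} = -1 + \left(4 + 4\right)^{2} = -1 + 8^{2} = -1 + 64 = 63$)
$P{\left(l,Z \right)} = -10 - Z - l$ ($P{\left(l,Z \right)} = 3 - \left(\left(Z + 13\right) + l\right) = 3 - \left(\left(13 + Z\right) + l\right) = 3 - \left(13 + Z + l\right) = -10 - Z - l$)
$H{\left(I{\left(-1,-3 \right)} \right)} P{\left(-4,-8 \right)} = 63 \left(-10 - -8 - -4\right) = 63 \left(-10 + 8 + 4\right) = 63 \cdot 2 = 126$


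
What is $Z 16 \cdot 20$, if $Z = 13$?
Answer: $4160$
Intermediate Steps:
$Z 16 \cdot 20 = 13 \cdot 16 \cdot 20 = 208 \cdot 20 = 4160$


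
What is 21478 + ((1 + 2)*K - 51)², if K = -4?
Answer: 25447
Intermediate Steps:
21478 + ((1 + 2)*K - 51)² = 21478 + ((1 + 2)*(-4) - 51)² = 21478 + (3*(-4) - 51)² = 21478 + (-12 - 51)² = 21478 + (-63)² = 21478 + 3969 = 25447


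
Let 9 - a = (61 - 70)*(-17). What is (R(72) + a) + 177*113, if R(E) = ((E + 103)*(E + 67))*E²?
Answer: 126120657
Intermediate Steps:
R(E) = E²*(67 + E)*(103 + E) (R(E) = ((103 + E)*(67 + E))*E² = ((67 + E)*(103 + E))*E² = E²*(67 + E)*(103 + E))
a = -144 (a = 9 - (61 - 70)*(-17) = 9 - (-9)*(-17) = 9 - 1*153 = 9 - 153 = -144)
(R(72) + a) + 177*113 = (72²*(6901 + 72² + 170*72) - 144) + 177*113 = (5184*(6901 + 5184 + 12240) - 144) + 20001 = (5184*24325 - 144) + 20001 = (126100800 - 144) + 20001 = 126100656 + 20001 = 126120657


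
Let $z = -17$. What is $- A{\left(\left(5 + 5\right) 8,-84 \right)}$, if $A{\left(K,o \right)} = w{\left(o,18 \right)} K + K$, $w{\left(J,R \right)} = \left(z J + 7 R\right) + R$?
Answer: $-125840$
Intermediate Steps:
$w{\left(J,R \right)} = - 17 J + 8 R$ ($w{\left(J,R \right)} = \left(- 17 J + 7 R\right) + R = - 17 J + 8 R$)
$A{\left(K,o \right)} = K + K \left(144 - 17 o\right)$ ($A{\left(K,o \right)} = \left(- 17 o + 8 \cdot 18\right) K + K = \left(- 17 o + 144\right) K + K = \left(144 - 17 o\right) K + K = K \left(144 - 17 o\right) + K = K + K \left(144 - 17 o\right)$)
$- A{\left(\left(5 + 5\right) 8,-84 \right)} = - \left(5 + 5\right) 8 \left(145 - -1428\right) = - 10 \cdot 8 \left(145 + 1428\right) = - 80 \cdot 1573 = \left(-1\right) 125840 = -125840$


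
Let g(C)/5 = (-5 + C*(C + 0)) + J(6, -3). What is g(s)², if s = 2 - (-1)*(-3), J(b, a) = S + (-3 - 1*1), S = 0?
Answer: 1600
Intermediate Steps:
J(b, a) = -4 (J(b, a) = 0 + (-3 - 1*1) = 0 + (-3 - 1) = 0 - 4 = -4)
s = -1 (s = 2 - 1*3 = 2 - 3 = -1)
g(C) = -45 + 5*C² (g(C) = 5*((-5 + C*(C + 0)) - 4) = 5*((-5 + C*C) - 4) = 5*((-5 + C²) - 4) = 5*(-9 + C²) = -45 + 5*C²)
g(s)² = (-45 + 5*(-1)²)² = (-45 + 5*1)² = (-45 + 5)² = (-40)² = 1600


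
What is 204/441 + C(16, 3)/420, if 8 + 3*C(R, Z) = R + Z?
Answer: 4157/8820 ≈ 0.47132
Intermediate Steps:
C(R, Z) = -8/3 + R/3 + Z/3 (C(R, Z) = -8/3 + (R + Z)/3 = -8/3 + (R/3 + Z/3) = -8/3 + R/3 + Z/3)
204/441 + C(16, 3)/420 = 204/441 + (-8/3 + (⅓)*16 + (⅓)*3)/420 = 204*(1/441) + (-8/3 + 16/3 + 1)*(1/420) = 68/147 + (11/3)*(1/420) = 68/147 + 11/1260 = 4157/8820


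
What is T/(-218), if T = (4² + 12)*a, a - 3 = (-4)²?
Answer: -266/109 ≈ -2.4404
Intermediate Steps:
a = 19 (a = 3 + (-4)² = 3 + 16 = 19)
T = 532 (T = (4² + 12)*19 = (16 + 12)*19 = 28*19 = 532)
T/(-218) = 532/(-218) = 532*(-1/218) = -266/109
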